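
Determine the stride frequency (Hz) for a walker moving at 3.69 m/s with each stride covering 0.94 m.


f = v / stride_length
f = 3.69 / 0.94
f = 3.9255


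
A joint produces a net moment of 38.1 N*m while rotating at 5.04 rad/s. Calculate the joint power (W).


P = M * omega
P = 38.1 * 5.04
P = 192.0240


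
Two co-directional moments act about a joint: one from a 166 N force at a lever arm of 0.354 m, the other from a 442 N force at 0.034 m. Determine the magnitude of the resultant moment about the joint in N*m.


M = F1 * d1 + F2 * d2
M = 166 * 0.354 + 442 * 0.034
M = 58.7640 + 15.0280
M = 73.7920


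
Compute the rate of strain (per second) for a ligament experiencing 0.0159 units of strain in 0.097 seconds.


strain_rate = delta_strain / delta_t
strain_rate = 0.0159 / 0.097
strain_rate = 0.1639


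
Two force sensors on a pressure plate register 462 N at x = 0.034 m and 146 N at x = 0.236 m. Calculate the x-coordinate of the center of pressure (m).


COP_x = (F1*x1 + F2*x2) / (F1 + F2)
COP_x = (462*0.034 + 146*0.236) / (462 + 146)
Numerator = 50.1640
Denominator = 608
COP_x = 0.0825


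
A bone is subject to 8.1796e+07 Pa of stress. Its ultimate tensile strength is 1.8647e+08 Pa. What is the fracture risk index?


FRI = applied / ultimate
FRI = 8.1796e+07 / 1.8647e+08
FRI = 0.4387


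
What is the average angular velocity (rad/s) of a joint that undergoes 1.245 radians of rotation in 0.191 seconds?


omega = delta_theta / delta_t
omega = 1.245 / 0.191
omega = 6.5183


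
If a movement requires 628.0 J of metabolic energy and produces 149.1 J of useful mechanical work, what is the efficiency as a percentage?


eta = (W_mech / E_meta) * 100
eta = (149.1 / 628.0) * 100
ratio = 0.2374
eta = 23.7420


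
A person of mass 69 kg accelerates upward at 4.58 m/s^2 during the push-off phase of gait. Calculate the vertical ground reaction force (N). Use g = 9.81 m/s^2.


GRF = m * (g + a)
GRF = 69 * (9.81 + 4.58)
GRF = 69 * 14.3900
GRF = 992.9100


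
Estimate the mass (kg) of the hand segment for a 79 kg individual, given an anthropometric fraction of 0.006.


m_segment = body_mass * fraction
m_segment = 79 * 0.006
m_segment = 0.4740


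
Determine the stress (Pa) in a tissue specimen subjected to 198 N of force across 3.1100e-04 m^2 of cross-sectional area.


stress = F / A
stress = 198 / 3.1100e-04
stress = 636655.9486


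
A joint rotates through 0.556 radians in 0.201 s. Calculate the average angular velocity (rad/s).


omega = delta_theta / delta_t
omega = 0.556 / 0.201
omega = 2.7662


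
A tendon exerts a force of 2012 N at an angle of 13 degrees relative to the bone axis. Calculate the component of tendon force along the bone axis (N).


F_eff = F_tendon * cos(theta)
theta = 13 deg = 0.2269 rad
cos(theta) = 0.9744
F_eff = 2012 * 0.9744
F_eff = 1960.4326


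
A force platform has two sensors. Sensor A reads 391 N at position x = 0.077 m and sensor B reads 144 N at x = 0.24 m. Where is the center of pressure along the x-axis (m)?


COP_x = (F1*x1 + F2*x2) / (F1 + F2)
COP_x = (391*0.077 + 144*0.24) / (391 + 144)
Numerator = 64.6670
Denominator = 535
COP_x = 0.1209


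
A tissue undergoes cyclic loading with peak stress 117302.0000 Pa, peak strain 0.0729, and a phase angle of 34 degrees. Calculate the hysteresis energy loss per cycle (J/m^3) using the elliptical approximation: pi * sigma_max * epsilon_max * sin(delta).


E_loss = pi * sigma_max * epsilon_max * sin(delta)
delta = 34 deg = 0.5934 rad
sin(delta) = 0.5592
E_loss = pi * 117302.0000 * 0.0729 * 0.5592
E_loss = 15022.5781


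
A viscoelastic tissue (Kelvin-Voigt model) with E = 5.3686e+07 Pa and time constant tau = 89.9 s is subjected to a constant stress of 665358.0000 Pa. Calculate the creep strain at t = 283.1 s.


epsilon(t) = (sigma/E) * (1 - exp(-t/tau))
sigma/E = 665358.0000 / 5.3686e+07 = 0.0124
exp(-t/tau) = exp(-283.1 / 89.9) = 0.0429
epsilon = 0.0124 * (1 - 0.0429)
epsilon = 0.0119


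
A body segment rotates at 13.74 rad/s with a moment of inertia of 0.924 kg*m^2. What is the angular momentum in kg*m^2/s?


L = I * omega
L = 0.924 * 13.74
L = 12.6958


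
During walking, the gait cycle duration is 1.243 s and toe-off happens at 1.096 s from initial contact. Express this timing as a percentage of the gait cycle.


pct = (event_time / cycle_time) * 100
pct = (1.096 / 1.243) * 100
ratio = 0.8817
pct = 88.1738


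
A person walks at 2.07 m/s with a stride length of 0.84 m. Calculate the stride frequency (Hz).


f = v / stride_length
f = 2.07 / 0.84
f = 2.4643


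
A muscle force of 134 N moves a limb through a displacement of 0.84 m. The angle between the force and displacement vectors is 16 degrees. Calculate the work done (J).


W = F * d * cos(theta)
theta = 16 deg = 0.2793 rad
cos(theta) = 0.9613
W = 134 * 0.84 * 0.9613
W = 108.1996


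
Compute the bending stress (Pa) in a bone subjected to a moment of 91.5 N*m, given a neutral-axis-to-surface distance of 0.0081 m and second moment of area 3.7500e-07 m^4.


sigma = M * c / I
sigma = 91.5 * 0.0081 / 3.7500e-07
M * c = 0.7411
sigma = 1.9764e+06


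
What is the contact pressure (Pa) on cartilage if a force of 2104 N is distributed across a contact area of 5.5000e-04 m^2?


P = F / A
P = 2104 / 5.5000e-04
P = 3.8255e+06


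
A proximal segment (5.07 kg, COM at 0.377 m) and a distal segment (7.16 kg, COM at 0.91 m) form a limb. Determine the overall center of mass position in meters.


COM = (m1*x1 + m2*x2) / (m1 + m2)
COM = (5.07*0.377 + 7.16*0.91) / (5.07 + 7.16)
Numerator = 8.4270
Denominator = 12.2300
COM = 0.6890


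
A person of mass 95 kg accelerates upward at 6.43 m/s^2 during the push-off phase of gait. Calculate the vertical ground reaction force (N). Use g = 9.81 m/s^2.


GRF = m * (g + a)
GRF = 95 * (9.81 + 6.43)
GRF = 95 * 16.2400
GRF = 1542.8000


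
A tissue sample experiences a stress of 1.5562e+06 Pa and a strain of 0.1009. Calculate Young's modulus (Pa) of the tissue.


E = stress / strain
E = 1.5562e+06 / 0.1009
E = 1.5423e+07


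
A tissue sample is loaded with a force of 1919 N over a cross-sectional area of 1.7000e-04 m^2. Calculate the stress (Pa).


stress = F / A
stress = 1919 / 1.7000e-04
stress = 1.1288e+07


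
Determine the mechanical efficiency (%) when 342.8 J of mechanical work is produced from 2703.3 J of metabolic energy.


eta = (W_mech / E_meta) * 100
eta = (342.8 / 2703.3) * 100
ratio = 0.1268
eta = 12.6808


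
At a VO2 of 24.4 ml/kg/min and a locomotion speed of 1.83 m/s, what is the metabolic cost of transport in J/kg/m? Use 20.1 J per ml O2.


Power per kg = VO2 * 20.1 / 60
Power per kg = 24.4 * 20.1 / 60 = 8.1740 W/kg
Cost = power_per_kg / speed
Cost = 8.1740 / 1.83
Cost = 4.4667


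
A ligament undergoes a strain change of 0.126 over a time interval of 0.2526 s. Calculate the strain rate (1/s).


strain_rate = delta_strain / delta_t
strain_rate = 0.126 / 0.2526
strain_rate = 0.4988


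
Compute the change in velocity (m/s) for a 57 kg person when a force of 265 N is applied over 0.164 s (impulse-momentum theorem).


J = F * dt = 265 * 0.164 = 43.4600 N*s
delta_v = J / m
delta_v = 43.4600 / 57
delta_v = 0.7625


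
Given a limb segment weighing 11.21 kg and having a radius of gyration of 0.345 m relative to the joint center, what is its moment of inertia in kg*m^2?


I = m * k^2
I = 11.21 * 0.345^2
k^2 = 0.1190
I = 1.3343


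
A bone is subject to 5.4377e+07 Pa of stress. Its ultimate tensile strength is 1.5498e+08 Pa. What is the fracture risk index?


FRI = applied / ultimate
FRI = 5.4377e+07 / 1.5498e+08
FRI = 0.3509


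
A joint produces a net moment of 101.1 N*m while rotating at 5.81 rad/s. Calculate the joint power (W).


P = M * omega
P = 101.1 * 5.81
P = 587.3910


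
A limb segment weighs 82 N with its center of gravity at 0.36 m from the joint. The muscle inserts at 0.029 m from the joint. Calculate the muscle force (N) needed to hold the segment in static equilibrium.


F_muscle = W * d_load / d_muscle
F_muscle = 82 * 0.36 / 0.029
Numerator = 29.5200
F_muscle = 1017.9310


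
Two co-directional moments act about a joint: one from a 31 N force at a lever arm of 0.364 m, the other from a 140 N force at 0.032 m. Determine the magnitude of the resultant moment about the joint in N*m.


M = F1 * d1 + F2 * d2
M = 31 * 0.364 + 140 * 0.032
M = 11.2840 + 4.4800
M = 15.7640


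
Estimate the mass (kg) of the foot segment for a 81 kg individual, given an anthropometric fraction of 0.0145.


m_segment = body_mass * fraction
m_segment = 81 * 0.0145
m_segment = 1.1745


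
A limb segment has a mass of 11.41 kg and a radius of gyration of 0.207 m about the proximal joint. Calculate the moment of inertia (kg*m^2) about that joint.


I = m * k^2
I = 11.41 * 0.207^2
k^2 = 0.0428
I = 0.4889


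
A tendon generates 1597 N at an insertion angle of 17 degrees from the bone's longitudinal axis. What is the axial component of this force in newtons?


F_eff = F_tendon * cos(theta)
theta = 17 deg = 0.2967 rad
cos(theta) = 0.9563
F_eff = 1597 * 0.9563
F_eff = 1527.2187


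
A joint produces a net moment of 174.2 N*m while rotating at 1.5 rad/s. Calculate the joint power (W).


P = M * omega
P = 174.2 * 1.5
P = 261.3000


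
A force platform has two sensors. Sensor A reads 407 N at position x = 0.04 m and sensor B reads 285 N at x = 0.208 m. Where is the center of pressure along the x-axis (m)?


COP_x = (F1*x1 + F2*x2) / (F1 + F2)
COP_x = (407*0.04 + 285*0.208) / (407 + 285)
Numerator = 75.5600
Denominator = 692
COP_x = 0.1092


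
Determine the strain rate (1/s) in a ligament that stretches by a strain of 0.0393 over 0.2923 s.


strain_rate = delta_strain / delta_t
strain_rate = 0.0393 / 0.2923
strain_rate = 0.1345


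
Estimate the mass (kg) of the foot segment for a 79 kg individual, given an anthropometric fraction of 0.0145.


m_segment = body_mass * fraction
m_segment = 79 * 0.0145
m_segment = 1.1455


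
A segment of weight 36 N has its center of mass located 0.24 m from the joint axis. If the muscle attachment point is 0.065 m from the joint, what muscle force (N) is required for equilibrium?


F_muscle = W * d_load / d_muscle
F_muscle = 36 * 0.24 / 0.065
Numerator = 8.6400
F_muscle = 132.9231


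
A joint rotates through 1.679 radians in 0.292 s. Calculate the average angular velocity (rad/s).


omega = delta_theta / delta_t
omega = 1.679 / 0.292
omega = 5.7500


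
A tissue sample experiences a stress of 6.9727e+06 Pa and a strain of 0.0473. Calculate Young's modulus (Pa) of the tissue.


E = stress / strain
E = 6.9727e+06 / 0.0473
E = 1.4741e+08


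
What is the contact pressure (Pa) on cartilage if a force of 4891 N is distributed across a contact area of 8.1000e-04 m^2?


P = F / A
P = 4891 / 8.1000e-04
P = 6.0383e+06


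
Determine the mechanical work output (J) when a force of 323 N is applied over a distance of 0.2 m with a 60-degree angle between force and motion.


W = F * d * cos(theta)
theta = 60 deg = 1.0472 rad
cos(theta) = 0.5000
W = 323 * 0.2 * 0.5000
W = 32.3000


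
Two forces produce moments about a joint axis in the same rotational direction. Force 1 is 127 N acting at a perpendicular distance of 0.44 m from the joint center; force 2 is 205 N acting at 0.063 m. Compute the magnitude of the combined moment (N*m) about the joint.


M = F1 * d1 + F2 * d2
M = 127 * 0.44 + 205 * 0.063
M = 55.8800 + 12.9150
M = 68.7950


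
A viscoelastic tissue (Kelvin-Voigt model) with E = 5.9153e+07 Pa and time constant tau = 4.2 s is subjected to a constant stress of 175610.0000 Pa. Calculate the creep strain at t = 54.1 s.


epsilon(t) = (sigma/E) * (1 - exp(-t/tau))
sigma/E = 175610.0000 / 5.9153e+07 = 0.0030
exp(-t/tau) = exp(-54.1 / 4.2) = 2.5461e-06
epsilon = 0.0030 * (1 - 2.5461e-06)
epsilon = 0.0030


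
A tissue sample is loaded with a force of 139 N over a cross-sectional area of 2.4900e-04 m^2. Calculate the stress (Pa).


stress = F / A
stress = 139 / 2.4900e-04
stress = 558232.9317


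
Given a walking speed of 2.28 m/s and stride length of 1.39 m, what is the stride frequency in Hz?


f = v / stride_length
f = 2.28 / 1.39
f = 1.6403


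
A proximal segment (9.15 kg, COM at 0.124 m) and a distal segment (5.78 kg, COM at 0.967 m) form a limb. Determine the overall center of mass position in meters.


COM = (m1*x1 + m2*x2) / (m1 + m2)
COM = (9.15*0.124 + 5.78*0.967) / (9.15 + 5.78)
Numerator = 6.7239
Denominator = 14.9300
COM = 0.4504


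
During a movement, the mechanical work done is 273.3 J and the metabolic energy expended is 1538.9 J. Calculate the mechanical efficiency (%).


eta = (W_mech / E_meta) * 100
eta = (273.3 / 1538.9) * 100
ratio = 0.1776
eta = 17.7594


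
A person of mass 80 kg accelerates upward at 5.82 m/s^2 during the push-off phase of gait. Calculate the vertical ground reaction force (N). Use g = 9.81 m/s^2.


GRF = m * (g + a)
GRF = 80 * (9.81 + 5.82)
GRF = 80 * 15.6300
GRF = 1250.4000


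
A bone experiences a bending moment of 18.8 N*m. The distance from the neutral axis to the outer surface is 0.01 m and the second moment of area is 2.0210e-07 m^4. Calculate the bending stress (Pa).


sigma = M * c / I
sigma = 18.8 * 0.01 / 2.0210e-07
M * c = 0.1880
sigma = 930232.5581


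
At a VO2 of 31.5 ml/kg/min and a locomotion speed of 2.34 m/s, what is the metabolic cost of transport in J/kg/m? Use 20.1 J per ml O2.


Power per kg = VO2 * 20.1 / 60
Power per kg = 31.5 * 20.1 / 60 = 10.5525 W/kg
Cost = power_per_kg / speed
Cost = 10.5525 / 2.34
Cost = 4.5096


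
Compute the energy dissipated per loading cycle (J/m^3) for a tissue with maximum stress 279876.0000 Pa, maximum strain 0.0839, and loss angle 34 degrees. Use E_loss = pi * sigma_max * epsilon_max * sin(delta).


E_loss = pi * sigma_max * epsilon_max * sin(delta)
delta = 34 deg = 0.5934 rad
sin(delta) = 0.5592
E_loss = pi * 279876.0000 * 0.0839 * 0.5592
E_loss = 41251.4428


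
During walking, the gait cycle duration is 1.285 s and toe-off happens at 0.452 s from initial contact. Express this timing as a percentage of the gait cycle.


pct = (event_time / cycle_time) * 100
pct = (0.452 / 1.285) * 100
ratio = 0.3518
pct = 35.1751


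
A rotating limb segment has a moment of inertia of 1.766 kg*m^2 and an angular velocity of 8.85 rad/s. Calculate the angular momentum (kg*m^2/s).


L = I * omega
L = 1.766 * 8.85
L = 15.6291


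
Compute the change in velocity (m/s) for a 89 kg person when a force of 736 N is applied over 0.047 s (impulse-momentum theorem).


J = F * dt = 736 * 0.047 = 34.5920 N*s
delta_v = J / m
delta_v = 34.5920 / 89
delta_v = 0.3887


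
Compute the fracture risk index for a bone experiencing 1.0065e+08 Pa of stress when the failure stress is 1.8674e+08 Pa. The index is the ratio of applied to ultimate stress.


FRI = applied / ultimate
FRI = 1.0065e+08 / 1.8674e+08
FRI = 0.5390


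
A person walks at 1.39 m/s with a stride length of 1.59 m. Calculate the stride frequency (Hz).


f = v / stride_length
f = 1.39 / 1.59
f = 0.8742


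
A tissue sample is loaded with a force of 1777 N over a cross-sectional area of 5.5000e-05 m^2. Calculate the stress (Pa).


stress = F / A
stress = 1777 / 5.5000e-05
stress = 3.2309e+07


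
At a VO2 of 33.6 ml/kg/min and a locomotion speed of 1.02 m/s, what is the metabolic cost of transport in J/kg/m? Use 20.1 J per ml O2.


Power per kg = VO2 * 20.1 / 60
Power per kg = 33.6 * 20.1 / 60 = 11.2560 W/kg
Cost = power_per_kg / speed
Cost = 11.2560 / 1.02
Cost = 11.0353


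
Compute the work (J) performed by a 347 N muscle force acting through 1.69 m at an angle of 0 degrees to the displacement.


W = F * d * cos(theta)
theta = 0 deg = 0.0000 rad
cos(theta) = 1.0000
W = 347 * 1.69 * 1.0000
W = 586.4300


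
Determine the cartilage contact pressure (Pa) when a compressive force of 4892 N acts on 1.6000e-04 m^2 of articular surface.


P = F / A
P = 4892 / 1.6000e-04
P = 3.0575e+07


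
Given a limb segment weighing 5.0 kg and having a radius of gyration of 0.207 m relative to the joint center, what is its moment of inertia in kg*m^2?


I = m * k^2
I = 5.0 * 0.207^2
k^2 = 0.0428
I = 0.2142


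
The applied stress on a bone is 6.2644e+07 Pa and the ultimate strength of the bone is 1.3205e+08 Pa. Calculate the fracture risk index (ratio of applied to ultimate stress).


FRI = applied / ultimate
FRI = 6.2644e+07 / 1.3205e+08
FRI = 0.4744


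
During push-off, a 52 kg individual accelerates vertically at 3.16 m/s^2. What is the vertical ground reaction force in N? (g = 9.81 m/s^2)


GRF = m * (g + a)
GRF = 52 * (9.81 + 3.16)
GRF = 52 * 12.9700
GRF = 674.4400


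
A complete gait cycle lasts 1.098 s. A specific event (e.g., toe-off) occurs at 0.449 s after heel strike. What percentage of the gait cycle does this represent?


pct = (event_time / cycle_time) * 100
pct = (0.449 / 1.098) * 100
ratio = 0.4089
pct = 40.8925


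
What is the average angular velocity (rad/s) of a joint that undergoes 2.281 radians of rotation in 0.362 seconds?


omega = delta_theta / delta_t
omega = 2.281 / 0.362
omega = 6.3011


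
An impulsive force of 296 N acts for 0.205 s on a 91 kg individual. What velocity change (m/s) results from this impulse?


J = F * dt = 296 * 0.205 = 60.6800 N*s
delta_v = J / m
delta_v = 60.6800 / 91
delta_v = 0.6668


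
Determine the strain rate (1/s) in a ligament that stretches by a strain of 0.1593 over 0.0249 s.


strain_rate = delta_strain / delta_t
strain_rate = 0.1593 / 0.0249
strain_rate = 6.3976


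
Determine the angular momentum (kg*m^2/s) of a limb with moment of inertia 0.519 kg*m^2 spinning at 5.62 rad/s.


L = I * omega
L = 0.519 * 5.62
L = 2.9168


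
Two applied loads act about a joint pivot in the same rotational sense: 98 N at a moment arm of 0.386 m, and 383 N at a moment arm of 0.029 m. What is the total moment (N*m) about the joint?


M = F1 * d1 + F2 * d2
M = 98 * 0.386 + 383 * 0.029
M = 37.8280 + 11.1070
M = 48.9350


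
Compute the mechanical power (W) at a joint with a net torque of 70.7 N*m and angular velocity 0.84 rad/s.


P = M * omega
P = 70.7 * 0.84
P = 59.3880


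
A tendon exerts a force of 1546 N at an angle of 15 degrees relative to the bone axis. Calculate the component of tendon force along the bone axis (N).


F_eff = F_tendon * cos(theta)
theta = 15 deg = 0.2618 rad
cos(theta) = 0.9659
F_eff = 1546 * 0.9659
F_eff = 1493.3213


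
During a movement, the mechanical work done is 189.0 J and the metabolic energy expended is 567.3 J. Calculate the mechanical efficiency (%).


eta = (W_mech / E_meta) * 100
eta = (189.0 / 567.3) * 100
ratio = 0.3332
eta = 33.3157


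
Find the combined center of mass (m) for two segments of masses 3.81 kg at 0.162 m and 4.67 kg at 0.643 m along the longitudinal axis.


COM = (m1*x1 + m2*x2) / (m1 + m2)
COM = (3.81*0.162 + 4.67*0.643) / (3.81 + 4.67)
Numerator = 3.6200
Denominator = 8.4800
COM = 0.4269


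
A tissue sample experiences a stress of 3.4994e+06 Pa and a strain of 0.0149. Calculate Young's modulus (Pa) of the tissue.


E = stress / strain
E = 3.4994e+06 / 0.0149
E = 2.3486e+08


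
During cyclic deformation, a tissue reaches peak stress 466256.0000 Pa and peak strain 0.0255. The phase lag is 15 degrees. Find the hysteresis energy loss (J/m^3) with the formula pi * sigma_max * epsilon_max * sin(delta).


E_loss = pi * sigma_max * epsilon_max * sin(delta)
delta = 15 deg = 0.2618 rad
sin(delta) = 0.2588
E_loss = pi * 466256.0000 * 0.0255 * 0.2588
E_loss = 9667.4229


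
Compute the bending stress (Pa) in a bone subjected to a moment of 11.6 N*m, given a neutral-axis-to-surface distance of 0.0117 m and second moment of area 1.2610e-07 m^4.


sigma = M * c / I
sigma = 11.6 * 0.0117 / 1.2610e-07
M * c = 0.1357
sigma = 1.0763e+06


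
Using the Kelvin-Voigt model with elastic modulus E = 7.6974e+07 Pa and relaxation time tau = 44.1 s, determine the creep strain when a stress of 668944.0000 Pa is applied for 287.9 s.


epsilon(t) = (sigma/E) * (1 - exp(-t/tau))
sigma/E = 668944.0000 / 7.6974e+07 = 0.0087
exp(-t/tau) = exp(-287.9 / 44.1) = 0.0015
epsilon = 0.0087 * (1 - 0.0015)
epsilon = 0.0087


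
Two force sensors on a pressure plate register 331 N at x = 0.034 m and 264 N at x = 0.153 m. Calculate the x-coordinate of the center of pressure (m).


COP_x = (F1*x1 + F2*x2) / (F1 + F2)
COP_x = (331*0.034 + 264*0.153) / (331 + 264)
Numerator = 51.6460
Denominator = 595
COP_x = 0.0868


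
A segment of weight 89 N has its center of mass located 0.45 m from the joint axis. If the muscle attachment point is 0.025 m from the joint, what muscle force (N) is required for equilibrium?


F_muscle = W * d_load / d_muscle
F_muscle = 89 * 0.45 / 0.025
Numerator = 40.0500
F_muscle = 1602.0000


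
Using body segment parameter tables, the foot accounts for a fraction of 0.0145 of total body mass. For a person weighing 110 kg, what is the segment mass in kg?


m_segment = body_mass * fraction
m_segment = 110 * 0.0145
m_segment = 1.5950


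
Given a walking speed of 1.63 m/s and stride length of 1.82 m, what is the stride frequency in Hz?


f = v / stride_length
f = 1.63 / 1.82
f = 0.8956


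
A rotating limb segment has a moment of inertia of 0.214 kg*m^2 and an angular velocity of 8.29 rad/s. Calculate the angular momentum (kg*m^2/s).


L = I * omega
L = 0.214 * 8.29
L = 1.7741


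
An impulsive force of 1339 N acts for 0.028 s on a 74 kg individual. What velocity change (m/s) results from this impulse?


J = F * dt = 1339 * 0.028 = 37.4920 N*s
delta_v = J / m
delta_v = 37.4920 / 74
delta_v = 0.5066


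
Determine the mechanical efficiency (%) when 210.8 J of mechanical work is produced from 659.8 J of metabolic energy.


eta = (W_mech / E_meta) * 100
eta = (210.8 / 659.8) * 100
ratio = 0.3195
eta = 31.9491


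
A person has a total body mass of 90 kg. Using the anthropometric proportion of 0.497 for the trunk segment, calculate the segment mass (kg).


m_segment = body_mass * fraction
m_segment = 90 * 0.497
m_segment = 44.7300


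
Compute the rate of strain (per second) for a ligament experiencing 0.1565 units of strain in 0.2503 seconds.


strain_rate = delta_strain / delta_t
strain_rate = 0.1565 / 0.2503
strain_rate = 0.6252


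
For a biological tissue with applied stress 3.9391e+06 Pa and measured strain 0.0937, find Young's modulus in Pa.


E = stress / strain
E = 3.9391e+06 / 0.0937
E = 4.2039e+07


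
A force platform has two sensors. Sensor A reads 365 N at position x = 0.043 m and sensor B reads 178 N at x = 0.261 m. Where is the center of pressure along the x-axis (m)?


COP_x = (F1*x1 + F2*x2) / (F1 + F2)
COP_x = (365*0.043 + 178*0.261) / (365 + 178)
Numerator = 62.1530
Denominator = 543
COP_x = 0.1145


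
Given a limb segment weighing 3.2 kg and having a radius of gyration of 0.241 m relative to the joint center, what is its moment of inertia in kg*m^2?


I = m * k^2
I = 3.2 * 0.241^2
k^2 = 0.0581
I = 0.1859


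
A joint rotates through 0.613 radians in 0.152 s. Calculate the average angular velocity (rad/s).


omega = delta_theta / delta_t
omega = 0.613 / 0.152
omega = 4.0329


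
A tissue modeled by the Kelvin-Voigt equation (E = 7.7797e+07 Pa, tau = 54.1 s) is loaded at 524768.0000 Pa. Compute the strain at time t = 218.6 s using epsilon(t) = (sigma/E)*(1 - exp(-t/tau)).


epsilon(t) = (sigma/E) * (1 - exp(-t/tau))
sigma/E = 524768.0000 / 7.7797e+07 = 0.0067
exp(-t/tau) = exp(-218.6 / 54.1) = 0.0176
epsilon = 0.0067 * (1 - 0.0176)
epsilon = 0.0066


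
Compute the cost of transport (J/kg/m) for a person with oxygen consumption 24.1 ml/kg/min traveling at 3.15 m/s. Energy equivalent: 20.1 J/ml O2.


Power per kg = VO2 * 20.1 / 60
Power per kg = 24.1 * 20.1 / 60 = 8.0735 W/kg
Cost = power_per_kg / speed
Cost = 8.0735 / 3.15
Cost = 2.5630


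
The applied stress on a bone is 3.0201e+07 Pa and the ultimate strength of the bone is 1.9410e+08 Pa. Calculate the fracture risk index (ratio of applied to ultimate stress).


FRI = applied / ultimate
FRI = 3.0201e+07 / 1.9410e+08
FRI = 0.1556


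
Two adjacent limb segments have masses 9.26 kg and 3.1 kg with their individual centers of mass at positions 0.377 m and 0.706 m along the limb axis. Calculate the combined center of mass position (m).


COM = (m1*x1 + m2*x2) / (m1 + m2)
COM = (9.26*0.377 + 3.1*0.706) / (9.26 + 3.1)
Numerator = 5.6796
Denominator = 12.3600
COM = 0.4595


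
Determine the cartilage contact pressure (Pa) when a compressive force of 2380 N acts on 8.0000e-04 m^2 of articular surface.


P = F / A
P = 2380 / 8.0000e-04
P = 2.9750e+06


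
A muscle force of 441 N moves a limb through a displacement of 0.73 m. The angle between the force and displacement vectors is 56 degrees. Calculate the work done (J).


W = F * d * cos(theta)
theta = 56 deg = 0.9774 rad
cos(theta) = 0.5592
W = 441 * 0.73 * 0.5592
W = 180.0210


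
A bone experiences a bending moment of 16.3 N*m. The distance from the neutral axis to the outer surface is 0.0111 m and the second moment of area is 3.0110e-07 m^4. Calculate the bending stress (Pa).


sigma = M * c / I
sigma = 16.3 * 0.0111 / 3.0110e-07
M * c = 0.1809
sigma = 600896.7121


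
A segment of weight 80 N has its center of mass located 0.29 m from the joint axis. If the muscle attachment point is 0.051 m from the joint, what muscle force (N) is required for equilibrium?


F_muscle = W * d_load / d_muscle
F_muscle = 80 * 0.29 / 0.051
Numerator = 23.2000
F_muscle = 454.9020


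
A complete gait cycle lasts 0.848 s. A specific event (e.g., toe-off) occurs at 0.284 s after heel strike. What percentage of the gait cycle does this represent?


pct = (event_time / cycle_time) * 100
pct = (0.284 / 0.848) * 100
ratio = 0.3349
pct = 33.4906


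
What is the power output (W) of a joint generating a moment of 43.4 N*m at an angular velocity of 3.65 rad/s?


P = M * omega
P = 43.4 * 3.65
P = 158.4100


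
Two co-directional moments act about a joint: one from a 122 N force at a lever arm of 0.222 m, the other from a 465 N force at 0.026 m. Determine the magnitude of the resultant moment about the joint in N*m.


M = F1 * d1 + F2 * d2
M = 122 * 0.222 + 465 * 0.026
M = 27.0840 + 12.0900
M = 39.1740


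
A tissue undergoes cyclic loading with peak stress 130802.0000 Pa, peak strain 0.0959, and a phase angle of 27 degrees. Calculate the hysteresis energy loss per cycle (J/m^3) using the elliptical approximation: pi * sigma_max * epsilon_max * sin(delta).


E_loss = pi * sigma_max * epsilon_max * sin(delta)
delta = 27 deg = 0.4712 rad
sin(delta) = 0.4540
E_loss = pi * 130802.0000 * 0.0959 * 0.4540
E_loss = 17890.7946


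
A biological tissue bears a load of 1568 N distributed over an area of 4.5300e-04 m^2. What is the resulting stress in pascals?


stress = F / A
stress = 1568 / 4.5300e-04
stress = 3.4614e+06


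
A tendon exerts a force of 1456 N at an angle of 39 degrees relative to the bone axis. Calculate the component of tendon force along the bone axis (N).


F_eff = F_tendon * cos(theta)
theta = 39 deg = 0.6807 rad
cos(theta) = 0.7771
F_eff = 1456 * 0.7771
F_eff = 1131.5245


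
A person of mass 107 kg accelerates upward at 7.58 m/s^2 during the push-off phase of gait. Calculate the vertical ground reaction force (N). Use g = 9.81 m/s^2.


GRF = m * (g + a)
GRF = 107 * (9.81 + 7.58)
GRF = 107 * 17.3900
GRF = 1860.7300


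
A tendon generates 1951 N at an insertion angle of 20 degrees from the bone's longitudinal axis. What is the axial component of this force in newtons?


F_eff = F_tendon * cos(theta)
theta = 20 deg = 0.3491 rad
cos(theta) = 0.9397
F_eff = 1951 * 0.9397
F_eff = 1833.3403


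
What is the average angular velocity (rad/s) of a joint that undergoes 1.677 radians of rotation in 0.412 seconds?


omega = delta_theta / delta_t
omega = 1.677 / 0.412
omega = 4.0704


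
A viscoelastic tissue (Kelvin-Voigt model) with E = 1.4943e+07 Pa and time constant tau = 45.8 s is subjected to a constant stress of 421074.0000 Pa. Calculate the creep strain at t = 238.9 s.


epsilon(t) = (sigma/E) * (1 - exp(-t/tau))
sigma/E = 421074.0000 / 1.4943e+07 = 0.0282
exp(-t/tau) = exp(-238.9 / 45.8) = 0.0054
epsilon = 0.0282 * (1 - 0.0054)
epsilon = 0.0280


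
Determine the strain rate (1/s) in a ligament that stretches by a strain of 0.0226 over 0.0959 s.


strain_rate = delta_strain / delta_t
strain_rate = 0.0226 / 0.0959
strain_rate = 0.2357


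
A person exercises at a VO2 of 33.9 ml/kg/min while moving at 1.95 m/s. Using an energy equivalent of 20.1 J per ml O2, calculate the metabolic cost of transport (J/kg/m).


Power per kg = VO2 * 20.1 / 60
Power per kg = 33.9 * 20.1 / 60 = 11.3565 W/kg
Cost = power_per_kg / speed
Cost = 11.3565 / 1.95
Cost = 5.8238


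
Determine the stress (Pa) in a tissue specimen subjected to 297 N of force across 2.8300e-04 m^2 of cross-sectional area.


stress = F / A
stress = 297 / 2.8300e-04
stress = 1.0495e+06


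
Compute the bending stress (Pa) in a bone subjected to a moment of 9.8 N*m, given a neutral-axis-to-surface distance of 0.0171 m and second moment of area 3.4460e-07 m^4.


sigma = M * c / I
sigma = 9.8 * 0.0171 / 3.4460e-07
M * c = 0.1676
sigma = 486302.9600


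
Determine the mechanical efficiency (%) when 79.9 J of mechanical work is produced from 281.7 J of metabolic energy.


eta = (W_mech / E_meta) * 100
eta = (79.9 / 281.7) * 100
ratio = 0.2836
eta = 28.3635


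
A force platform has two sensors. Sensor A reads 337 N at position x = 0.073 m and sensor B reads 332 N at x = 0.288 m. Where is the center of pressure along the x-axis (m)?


COP_x = (F1*x1 + F2*x2) / (F1 + F2)
COP_x = (337*0.073 + 332*0.288) / (337 + 332)
Numerator = 120.2170
Denominator = 669
COP_x = 0.1797


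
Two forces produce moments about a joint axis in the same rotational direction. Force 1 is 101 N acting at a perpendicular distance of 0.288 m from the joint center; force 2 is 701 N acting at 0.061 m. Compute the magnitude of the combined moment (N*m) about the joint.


M = F1 * d1 + F2 * d2
M = 101 * 0.288 + 701 * 0.061
M = 29.0880 + 42.7610
M = 71.8490


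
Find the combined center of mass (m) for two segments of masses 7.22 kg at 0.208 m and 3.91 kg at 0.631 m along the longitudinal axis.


COM = (m1*x1 + m2*x2) / (m1 + m2)
COM = (7.22*0.208 + 3.91*0.631) / (7.22 + 3.91)
Numerator = 3.9690
Denominator = 11.1300
COM = 0.3566


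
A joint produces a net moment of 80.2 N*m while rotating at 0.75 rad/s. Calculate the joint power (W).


P = M * omega
P = 80.2 * 0.75
P = 60.1500


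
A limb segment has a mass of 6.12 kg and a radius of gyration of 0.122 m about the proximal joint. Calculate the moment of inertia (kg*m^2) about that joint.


I = m * k^2
I = 6.12 * 0.122^2
k^2 = 0.0149
I = 0.0911


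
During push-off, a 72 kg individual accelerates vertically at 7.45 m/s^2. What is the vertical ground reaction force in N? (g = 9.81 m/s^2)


GRF = m * (g + a)
GRF = 72 * (9.81 + 7.45)
GRF = 72 * 17.2600
GRF = 1242.7200


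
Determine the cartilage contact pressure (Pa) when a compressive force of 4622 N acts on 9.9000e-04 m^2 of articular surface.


P = F / A
P = 4622 / 9.9000e-04
P = 4.6687e+06


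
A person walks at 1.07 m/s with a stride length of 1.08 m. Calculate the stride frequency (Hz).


f = v / stride_length
f = 1.07 / 1.08
f = 0.9907


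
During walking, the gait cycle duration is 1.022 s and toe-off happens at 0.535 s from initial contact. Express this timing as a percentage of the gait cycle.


pct = (event_time / cycle_time) * 100
pct = (0.535 / 1.022) * 100
ratio = 0.5235
pct = 52.3483


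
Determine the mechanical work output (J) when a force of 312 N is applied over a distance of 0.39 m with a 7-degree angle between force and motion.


W = F * d * cos(theta)
theta = 7 deg = 0.1222 rad
cos(theta) = 0.9925
W = 312 * 0.39 * 0.9925
W = 120.7730


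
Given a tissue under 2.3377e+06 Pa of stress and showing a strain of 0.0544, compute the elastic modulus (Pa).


E = stress / strain
E = 2.3377e+06 / 0.0544
E = 4.2972e+07


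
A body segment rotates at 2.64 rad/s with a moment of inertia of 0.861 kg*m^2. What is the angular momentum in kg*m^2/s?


L = I * omega
L = 0.861 * 2.64
L = 2.2730


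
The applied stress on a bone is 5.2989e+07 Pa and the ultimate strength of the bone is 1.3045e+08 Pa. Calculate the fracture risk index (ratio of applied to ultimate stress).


FRI = applied / ultimate
FRI = 5.2989e+07 / 1.3045e+08
FRI = 0.4062


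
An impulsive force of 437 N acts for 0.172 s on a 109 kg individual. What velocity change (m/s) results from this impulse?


J = F * dt = 437 * 0.172 = 75.1640 N*s
delta_v = J / m
delta_v = 75.1640 / 109
delta_v = 0.6896


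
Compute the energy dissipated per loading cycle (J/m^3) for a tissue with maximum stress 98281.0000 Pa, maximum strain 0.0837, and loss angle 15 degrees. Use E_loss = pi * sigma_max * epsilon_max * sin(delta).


E_loss = pi * sigma_max * epsilon_max * sin(delta)
delta = 15 deg = 0.2618 rad
sin(delta) = 0.2588
E_loss = pi * 98281.0000 * 0.0837 * 0.2588
E_loss = 6688.6909


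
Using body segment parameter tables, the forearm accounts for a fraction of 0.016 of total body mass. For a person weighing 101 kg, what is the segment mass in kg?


m_segment = body_mass * fraction
m_segment = 101 * 0.016
m_segment = 1.6160


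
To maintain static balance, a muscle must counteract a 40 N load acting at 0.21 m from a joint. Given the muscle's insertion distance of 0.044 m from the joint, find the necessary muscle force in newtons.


F_muscle = W * d_load / d_muscle
F_muscle = 40 * 0.21 / 0.044
Numerator = 8.4000
F_muscle = 190.9091


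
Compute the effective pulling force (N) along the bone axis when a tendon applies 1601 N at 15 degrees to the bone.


F_eff = F_tendon * cos(theta)
theta = 15 deg = 0.2618 rad
cos(theta) = 0.9659
F_eff = 1601 * 0.9659
F_eff = 1546.4472


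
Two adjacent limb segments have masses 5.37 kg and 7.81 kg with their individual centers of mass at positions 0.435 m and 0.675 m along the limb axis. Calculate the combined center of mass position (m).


COM = (m1*x1 + m2*x2) / (m1 + m2)
COM = (5.37*0.435 + 7.81*0.675) / (5.37 + 7.81)
Numerator = 7.6077
Denominator = 13.1800
COM = 0.5772


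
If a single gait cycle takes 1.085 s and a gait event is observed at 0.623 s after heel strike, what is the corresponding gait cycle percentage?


pct = (event_time / cycle_time) * 100
pct = (0.623 / 1.085) * 100
ratio = 0.5742
pct = 57.4194


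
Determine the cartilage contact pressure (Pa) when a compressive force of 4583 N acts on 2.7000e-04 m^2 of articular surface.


P = F / A
P = 4583 / 2.7000e-04
P = 1.6974e+07


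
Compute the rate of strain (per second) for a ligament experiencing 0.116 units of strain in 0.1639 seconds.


strain_rate = delta_strain / delta_t
strain_rate = 0.116 / 0.1639
strain_rate = 0.7077


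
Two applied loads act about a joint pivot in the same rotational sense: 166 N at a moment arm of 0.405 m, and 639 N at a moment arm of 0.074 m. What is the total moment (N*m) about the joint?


M = F1 * d1 + F2 * d2
M = 166 * 0.405 + 639 * 0.074
M = 67.2300 + 47.2860
M = 114.5160


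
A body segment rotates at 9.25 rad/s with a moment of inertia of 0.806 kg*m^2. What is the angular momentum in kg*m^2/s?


L = I * omega
L = 0.806 * 9.25
L = 7.4555


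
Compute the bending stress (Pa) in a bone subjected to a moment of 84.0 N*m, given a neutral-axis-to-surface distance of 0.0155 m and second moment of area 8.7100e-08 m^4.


sigma = M * c / I
sigma = 84.0 * 0.0155 / 8.7100e-08
M * c = 1.3020
sigma = 1.4948e+07


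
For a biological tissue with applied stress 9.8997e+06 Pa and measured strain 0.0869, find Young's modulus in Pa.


E = stress / strain
E = 9.8997e+06 / 0.0869
E = 1.1392e+08


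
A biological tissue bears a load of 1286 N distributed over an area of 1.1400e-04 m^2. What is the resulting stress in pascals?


stress = F / A
stress = 1286 / 1.1400e-04
stress = 1.1281e+07


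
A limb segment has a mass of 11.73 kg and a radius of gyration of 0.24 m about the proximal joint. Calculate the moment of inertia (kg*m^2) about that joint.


I = m * k^2
I = 11.73 * 0.24^2
k^2 = 0.0576
I = 0.6756


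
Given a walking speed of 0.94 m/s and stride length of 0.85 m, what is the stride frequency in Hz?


f = v / stride_length
f = 0.94 / 0.85
f = 1.1059


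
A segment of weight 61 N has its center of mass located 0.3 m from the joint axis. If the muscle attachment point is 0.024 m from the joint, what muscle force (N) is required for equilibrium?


F_muscle = W * d_load / d_muscle
F_muscle = 61 * 0.3 / 0.024
Numerator = 18.3000
F_muscle = 762.5000


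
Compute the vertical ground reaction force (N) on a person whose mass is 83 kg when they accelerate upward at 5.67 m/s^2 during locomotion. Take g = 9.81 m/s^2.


GRF = m * (g + a)
GRF = 83 * (9.81 + 5.67)
GRF = 83 * 15.4800
GRF = 1284.8400


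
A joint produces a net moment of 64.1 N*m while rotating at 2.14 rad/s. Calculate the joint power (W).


P = M * omega
P = 64.1 * 2.14
P = 137.1740


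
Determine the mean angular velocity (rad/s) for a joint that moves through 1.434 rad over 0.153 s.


omega = delta_theta / delta_t
omega = 1.434 / 0.153
omega = 9.3725


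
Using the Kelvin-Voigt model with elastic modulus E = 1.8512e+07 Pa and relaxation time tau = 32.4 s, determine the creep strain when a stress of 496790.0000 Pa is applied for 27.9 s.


epsilon(t) = (sigma/E) * (1 - exp(-t/tau))
sigma/E = 496790.0000 / 1.8512e+07 = 0.0268
exp(-t/tau) = exp(-27.9 / 32.4) = 0.4227
epsilon = 0.0268 * (1 - 0.4227)
epsilon = 0.0155


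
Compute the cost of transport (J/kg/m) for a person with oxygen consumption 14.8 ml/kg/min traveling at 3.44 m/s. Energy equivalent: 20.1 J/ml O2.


Power per kg = VO2 * 20.1 / 60
Power per kg = 14.8 * 20.1 / 60 = 4.9580 W/kg
Cost = power_per_kg / speed
Cost = 4.9580 / 3.44
Cost = 1.4413


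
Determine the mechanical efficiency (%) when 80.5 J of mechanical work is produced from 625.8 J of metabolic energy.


eta = (W_mech / E_meta) * 100
eta = (80.5 / 625.8) * 100
ratio = 0.1286
eta = 12.8635


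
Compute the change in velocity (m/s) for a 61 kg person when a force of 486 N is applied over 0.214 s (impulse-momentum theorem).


J = F * dt = 486 * 0.214 = 104.0040 N*s
delta_v = J / m
delta_v = 104.0040 / 61
delta_v = 1.7050


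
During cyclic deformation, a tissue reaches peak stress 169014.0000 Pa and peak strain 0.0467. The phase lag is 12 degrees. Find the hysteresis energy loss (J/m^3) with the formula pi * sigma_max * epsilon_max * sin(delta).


E_loss = pi * sigma_max * epsilon_max * sin(delta)
delta = 12 deg = 0.2094 rad
sin(delta) = 0.2079
E_loss = pi * 169014.0000 * 0.0467 * 0.2079
E_loss = 5155.4709


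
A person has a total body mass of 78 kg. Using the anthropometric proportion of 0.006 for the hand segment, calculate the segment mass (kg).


m_segment = body_mass * fraction
m_segment = 78 * 0.006
m_segment = 0.4680


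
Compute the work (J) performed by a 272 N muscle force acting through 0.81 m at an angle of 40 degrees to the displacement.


W = F * d * cos(theta)
theta = 40 deg = 0.6981 rad
cos(theta) = 0.7660
W = 272 * 0.81 * 0.7660
W = 168.7749


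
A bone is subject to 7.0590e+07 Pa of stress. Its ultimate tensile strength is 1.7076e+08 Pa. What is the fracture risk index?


FRI = applied / ultimate
FRI = 7.0590e+07 / 1.7076e+08
FRI = 0.4134
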